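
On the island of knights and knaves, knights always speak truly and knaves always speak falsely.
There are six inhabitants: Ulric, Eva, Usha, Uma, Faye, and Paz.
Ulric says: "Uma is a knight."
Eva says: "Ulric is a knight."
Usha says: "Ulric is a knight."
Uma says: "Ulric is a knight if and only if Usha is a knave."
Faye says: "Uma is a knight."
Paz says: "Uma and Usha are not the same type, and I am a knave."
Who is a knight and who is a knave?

Since Ulric is a knave, "Uma is a knight" needs to be false, which holds.
Eva is a knave, so "Ulric is a knight" must be false — and it is.
Since Usha is a knave, "Ulric is a knight" needs to be false, which holds.
Since Uma is a knave, "Ulric is a knight if and only if Usha is a knave" needs to be false, which holds.
As a knave, Faye's statement "Uma is a knight" should be false; it is.
Paz (knave): "Uma and Usha are not the same type, and I am a knave" — false. ✓

Ulric is a knave, Eva is a knave, Usha is a knave, Uma is a knave, Faye is a knave, and Paz is a knave.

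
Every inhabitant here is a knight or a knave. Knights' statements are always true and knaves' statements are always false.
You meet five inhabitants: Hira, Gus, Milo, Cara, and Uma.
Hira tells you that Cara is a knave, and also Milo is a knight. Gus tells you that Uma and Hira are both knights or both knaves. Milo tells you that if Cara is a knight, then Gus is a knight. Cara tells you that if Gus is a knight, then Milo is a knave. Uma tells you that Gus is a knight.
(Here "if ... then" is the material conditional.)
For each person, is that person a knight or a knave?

Knights: Hira, Gus, Milo, and Uma. Knaves: Cara.

Since Hira is a knight, "Cara is a knave, and also Milo is a knight" needs to be true, which holds.
Gus is a knight; "Uma and Hira are both knights or both knaves" is true, as required.
Milo is a knight; "if Cara is a knight, then Gus is a knight" is true, as required.
Cara is a knave, and the claim "if Gus is a knight, then Milo is a knave" is indeed False.
Since Uma is a knight, "Gus is a knight" needs to be true, which holds.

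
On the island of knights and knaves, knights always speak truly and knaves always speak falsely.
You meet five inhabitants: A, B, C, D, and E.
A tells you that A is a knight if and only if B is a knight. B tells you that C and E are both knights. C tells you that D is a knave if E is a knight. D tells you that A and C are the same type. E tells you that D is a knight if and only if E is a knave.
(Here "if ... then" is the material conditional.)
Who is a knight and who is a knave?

Knights: B, C, and E. Knaves: A and D.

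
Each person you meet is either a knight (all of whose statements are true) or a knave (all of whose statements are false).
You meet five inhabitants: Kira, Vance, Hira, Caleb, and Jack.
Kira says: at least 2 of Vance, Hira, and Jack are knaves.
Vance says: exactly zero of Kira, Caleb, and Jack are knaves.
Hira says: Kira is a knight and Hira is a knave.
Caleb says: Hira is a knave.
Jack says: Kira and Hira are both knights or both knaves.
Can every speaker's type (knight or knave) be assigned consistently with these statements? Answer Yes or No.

No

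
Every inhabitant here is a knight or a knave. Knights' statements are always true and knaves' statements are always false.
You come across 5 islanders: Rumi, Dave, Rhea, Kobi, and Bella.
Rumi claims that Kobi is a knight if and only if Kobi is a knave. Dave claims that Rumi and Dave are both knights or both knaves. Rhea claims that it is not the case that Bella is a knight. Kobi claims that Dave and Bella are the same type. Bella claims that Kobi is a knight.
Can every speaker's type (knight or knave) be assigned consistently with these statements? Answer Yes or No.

No

Checking all 32 assignments, each has at least one speaker whose statement's truth value contradicts their type.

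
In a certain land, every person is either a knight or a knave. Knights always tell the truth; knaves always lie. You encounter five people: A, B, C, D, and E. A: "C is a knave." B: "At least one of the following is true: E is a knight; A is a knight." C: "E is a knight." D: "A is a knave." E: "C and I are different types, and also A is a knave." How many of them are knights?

2

The unique consistent assignment is A=knight, B=knight, C=knave, D=knave, E=knave.
That has 2 knights.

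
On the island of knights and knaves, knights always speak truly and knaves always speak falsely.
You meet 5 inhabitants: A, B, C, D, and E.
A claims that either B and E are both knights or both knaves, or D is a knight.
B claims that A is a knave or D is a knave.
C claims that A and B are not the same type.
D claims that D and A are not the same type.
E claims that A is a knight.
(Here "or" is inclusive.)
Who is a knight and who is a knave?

A is a knave, and the claim "either B and E are both knights or both knaves, or D is a knight" is indeed False.
Since B is a knight, "A is a knave or D is a knave" needs to be true, which holds.
C (knight): "A and B are not the same type" — true. ✓
D is a knave, so "D and A are not the same type" must be False — and it is.
E (knave): "A is a knight" — False. ✓

A is a knave, B is a knight, C is a knight, D is a knave, and E is a knave.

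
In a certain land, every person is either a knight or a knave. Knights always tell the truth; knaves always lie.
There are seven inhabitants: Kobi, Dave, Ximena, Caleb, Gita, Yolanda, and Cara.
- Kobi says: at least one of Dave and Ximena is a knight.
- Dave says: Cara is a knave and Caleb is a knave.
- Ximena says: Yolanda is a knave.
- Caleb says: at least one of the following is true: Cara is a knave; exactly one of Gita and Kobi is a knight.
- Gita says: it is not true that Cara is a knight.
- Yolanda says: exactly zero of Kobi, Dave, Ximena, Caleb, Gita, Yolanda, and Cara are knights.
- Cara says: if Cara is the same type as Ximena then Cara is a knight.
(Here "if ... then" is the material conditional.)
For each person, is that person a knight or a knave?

Knights: Kobi, Ximena, Caleb, and Cara. Knaves: Dave, Gita, and Yolanda.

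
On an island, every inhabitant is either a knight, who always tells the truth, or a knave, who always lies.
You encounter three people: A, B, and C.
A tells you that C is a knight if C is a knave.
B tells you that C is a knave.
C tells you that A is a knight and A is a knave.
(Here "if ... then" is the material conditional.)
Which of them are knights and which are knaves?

A is a knave, B is a knight, and C is a knave.

Since A is a knave, "C is a knight if C is a knave" needs to be False, which holds.
B is a knight, and the claim "C is a knave" is indeed true.
C (knave): "A is a knight and A is a knave" — False. ✓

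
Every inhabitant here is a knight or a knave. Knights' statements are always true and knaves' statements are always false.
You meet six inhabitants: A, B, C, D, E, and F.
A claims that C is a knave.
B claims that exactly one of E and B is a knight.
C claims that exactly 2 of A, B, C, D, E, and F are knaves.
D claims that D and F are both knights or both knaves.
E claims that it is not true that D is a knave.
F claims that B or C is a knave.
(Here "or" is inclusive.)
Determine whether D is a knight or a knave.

Consistent assignments: {A=knight, B=knight, C=knave, D=knave, E=knave, F=knight}; {A=knight, B=knave, C=knave, D=knave, E=knave, F=knight}
In every consistent assignment, D is a knave.

D is a knave.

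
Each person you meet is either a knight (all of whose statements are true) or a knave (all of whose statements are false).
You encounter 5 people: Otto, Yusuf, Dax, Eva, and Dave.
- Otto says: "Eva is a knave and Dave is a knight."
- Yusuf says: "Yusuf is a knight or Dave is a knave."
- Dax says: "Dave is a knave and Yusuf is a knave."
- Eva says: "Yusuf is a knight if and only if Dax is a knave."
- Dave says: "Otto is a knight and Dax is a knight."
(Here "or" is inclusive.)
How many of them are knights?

2

The unique consistent assignment is Otto=knave, Yusuf=knight, Dax=knave, Eva=knight, Dave=knave.
That has 2 knights.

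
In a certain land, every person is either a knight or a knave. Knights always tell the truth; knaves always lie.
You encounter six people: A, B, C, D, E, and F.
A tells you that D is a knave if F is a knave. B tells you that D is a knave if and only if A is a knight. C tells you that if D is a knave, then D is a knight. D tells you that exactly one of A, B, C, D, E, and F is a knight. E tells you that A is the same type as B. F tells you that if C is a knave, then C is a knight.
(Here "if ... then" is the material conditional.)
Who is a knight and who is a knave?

A is a knight, B is a knight, C is a knave, D is a knave, E is a knight, and F is a knave.

As a knight, A's statement "D is a knave if F is a knave" should be True; it is.
As a knight, B's statement "D is a knave if and only if A is a knight" should be True; it is.
C is a knave, so "if D is a knave, then D is a knight" must be false — and it is.
As a knave, D's statement "exactly one of A, B, C, D, E, and F is a knight" should be false; it is.
E is a knight, and the claim "A is the same type as B" is indeed True.
Since F is a knave, "if C is a knave, then C is a knight" needs to be false, which holds.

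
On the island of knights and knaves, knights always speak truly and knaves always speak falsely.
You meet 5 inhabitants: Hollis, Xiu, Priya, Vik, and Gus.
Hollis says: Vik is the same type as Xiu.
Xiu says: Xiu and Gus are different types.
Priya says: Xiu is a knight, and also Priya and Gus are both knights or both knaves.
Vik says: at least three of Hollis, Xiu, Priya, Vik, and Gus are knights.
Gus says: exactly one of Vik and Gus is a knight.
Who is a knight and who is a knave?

Knights: Hollis. Knaves: Xiu, Priya, Vik, and Gus.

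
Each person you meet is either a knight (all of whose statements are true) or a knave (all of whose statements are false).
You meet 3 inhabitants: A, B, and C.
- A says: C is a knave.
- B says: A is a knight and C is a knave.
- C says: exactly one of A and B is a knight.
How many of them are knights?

The unique consistent assignment is A=knight, B=knight, C=knave.
That has 2 knights.

2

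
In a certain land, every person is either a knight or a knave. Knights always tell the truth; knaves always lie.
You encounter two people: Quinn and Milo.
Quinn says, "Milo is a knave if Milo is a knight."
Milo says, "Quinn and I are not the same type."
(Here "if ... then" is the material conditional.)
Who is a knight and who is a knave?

Suppose Quinn is a knight. Then Quinn's statement "Milo is a knave if Milo is a knight" would have to be true. Checking the 2 ways to assign the others, none is consistent with every speaker.
(For instance, with Milo=knight, Quinn's claim "Milo is a knave if Milo is a knight" comes out false where it would need to be true.)
So Quinn must be a knave, making "Milo is a knave if Milo is a knight" false. Taking Quinn=knave, Milo=knight, each remaining statement checks out:
  Milo (knight): "Quinn and I are not the same type" — true. ✓
This is the unique consistent assignment.

Knights: Milo. Knaves: Quinn.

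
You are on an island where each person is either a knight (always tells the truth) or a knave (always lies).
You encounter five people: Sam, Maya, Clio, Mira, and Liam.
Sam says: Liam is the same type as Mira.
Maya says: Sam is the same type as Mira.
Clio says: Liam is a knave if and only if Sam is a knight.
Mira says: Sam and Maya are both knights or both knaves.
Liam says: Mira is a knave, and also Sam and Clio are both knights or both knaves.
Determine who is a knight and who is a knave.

Sam is a knave, so "Liam is the same type as Mira" must be false — and it is.
Maya is a knave, and the claim "Sam is the same type as Mira" is indeed false.
Since Clio is a knave, "Liam is a knave if and only if Sam is a knight" needs to be false, which holds.
Mira is a knight, so "Sam and Maya are both knights or both knaves" must be true — and it is.
Since Liam is a knave, "Mira is a knave, and also Sam and Clio are both knights or both knaves" needs to be false, which holds.

Knights: Mira. Knaves: Sam, Maya, Clio, and Liam.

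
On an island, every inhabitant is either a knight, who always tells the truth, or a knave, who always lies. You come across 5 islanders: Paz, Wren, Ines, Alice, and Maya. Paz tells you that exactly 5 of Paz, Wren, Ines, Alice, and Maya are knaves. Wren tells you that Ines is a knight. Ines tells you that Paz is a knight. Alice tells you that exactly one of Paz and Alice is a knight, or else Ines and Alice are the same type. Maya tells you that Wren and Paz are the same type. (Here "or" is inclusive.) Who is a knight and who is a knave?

Paz is a knave, Wren is a knave, Ines is a knave, Alice is a knight, and Maya is a knight.

Since Paz is a knave, "exactly 5 of Paz, Wren, Ines, Alice, and Maya are knaves" needs to be false, which holds.
Wren is a knave; "Ines is a knight" is false, as required.
Ines is a knave, and the claim "Paz is a knight" is indeed false.
Alice is a knight; "exactly one of Paz and Alice is a knight, or else Ines and Alice are the same type" is True, as required.
Maya is a knight, so "Wren and Paz are the same type" must be True — and it is.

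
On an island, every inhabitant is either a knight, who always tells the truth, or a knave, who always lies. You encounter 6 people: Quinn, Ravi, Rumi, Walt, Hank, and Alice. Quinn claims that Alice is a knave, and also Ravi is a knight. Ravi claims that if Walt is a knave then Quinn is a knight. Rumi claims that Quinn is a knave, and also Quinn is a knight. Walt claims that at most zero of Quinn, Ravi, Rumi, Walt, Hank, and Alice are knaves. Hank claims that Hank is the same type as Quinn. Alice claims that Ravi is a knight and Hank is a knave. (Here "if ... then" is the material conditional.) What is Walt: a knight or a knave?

Walt is a knave.

Consistent assignments: {Quinn=knight, Ravi=knight, Rumi=knave, Walt=knave, Hank=knight, Alice=knave}
In every consistent assignment, Walt is a knave.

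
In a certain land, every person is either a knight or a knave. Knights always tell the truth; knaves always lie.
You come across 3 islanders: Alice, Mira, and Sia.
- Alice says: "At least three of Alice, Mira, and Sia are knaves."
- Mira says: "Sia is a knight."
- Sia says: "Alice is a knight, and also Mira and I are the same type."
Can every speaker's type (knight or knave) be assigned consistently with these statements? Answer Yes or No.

Checking all 8 assignments, each has at least one speaker whose statement's truth value contradicts their type.

No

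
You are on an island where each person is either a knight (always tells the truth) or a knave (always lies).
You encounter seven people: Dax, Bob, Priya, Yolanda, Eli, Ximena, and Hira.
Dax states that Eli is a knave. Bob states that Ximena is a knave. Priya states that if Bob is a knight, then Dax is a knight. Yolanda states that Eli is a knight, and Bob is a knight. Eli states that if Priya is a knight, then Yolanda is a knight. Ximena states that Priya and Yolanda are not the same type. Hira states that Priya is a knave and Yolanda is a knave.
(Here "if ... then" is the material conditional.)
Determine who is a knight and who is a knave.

Knights: Dax, Priya, and Ximena. Knaves: Bob, Yolanda, Eli, and Hira.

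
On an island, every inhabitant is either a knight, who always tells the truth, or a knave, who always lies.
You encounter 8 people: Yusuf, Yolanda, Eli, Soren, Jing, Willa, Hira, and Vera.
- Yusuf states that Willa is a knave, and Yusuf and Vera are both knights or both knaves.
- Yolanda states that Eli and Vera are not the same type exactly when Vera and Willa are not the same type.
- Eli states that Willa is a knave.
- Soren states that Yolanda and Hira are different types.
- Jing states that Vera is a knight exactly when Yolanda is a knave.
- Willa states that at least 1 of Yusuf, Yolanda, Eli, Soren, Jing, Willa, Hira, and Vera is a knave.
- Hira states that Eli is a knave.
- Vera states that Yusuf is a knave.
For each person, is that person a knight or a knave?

Yusuf is a knave, Yolanda is a knave, Eli is a knave, Soren is a knight, Jing is a knight, Willa is a knight, Hira is a knight, and Vera is a knight.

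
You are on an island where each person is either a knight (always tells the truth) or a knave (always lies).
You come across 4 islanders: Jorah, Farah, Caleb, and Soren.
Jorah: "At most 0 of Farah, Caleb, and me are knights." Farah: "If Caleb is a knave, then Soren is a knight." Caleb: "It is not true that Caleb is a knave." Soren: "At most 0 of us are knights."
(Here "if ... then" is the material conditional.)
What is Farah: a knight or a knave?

Farah is a knight.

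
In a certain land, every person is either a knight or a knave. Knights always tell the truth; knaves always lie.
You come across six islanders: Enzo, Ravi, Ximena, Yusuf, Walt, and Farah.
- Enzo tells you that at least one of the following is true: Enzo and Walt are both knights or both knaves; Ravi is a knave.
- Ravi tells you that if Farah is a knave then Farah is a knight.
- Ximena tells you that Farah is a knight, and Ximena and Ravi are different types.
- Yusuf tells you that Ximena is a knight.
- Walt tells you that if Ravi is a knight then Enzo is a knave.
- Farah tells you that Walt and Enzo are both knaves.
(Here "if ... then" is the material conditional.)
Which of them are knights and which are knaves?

Knights: Enzo and Walt. Knaves: Ravi, Ximena, Yusuf, and Farah.

Since Enzo is a knight, "at least one of the following is true: Enzo and Walt are both knights or both knaves; Ravi is a knave" needs to be true, which holds.
Since Ravi is a knave, "if Farah is a knave then Farah is a knight" needs to be False, which holds.
Since Ximena is a knave, "Farah is a knight, and Ximena and Ravi are different types" needs to be False, which holds.
Since Yusuf is a knave, "Ximena is a knight" needs to be False, which holds.
As a knight, Walt's statement "if Ravi is a knight then Enzo is a knave" should be true; it is.
Farah (knave): "Walt and Enzo are both knaves" — False. ✓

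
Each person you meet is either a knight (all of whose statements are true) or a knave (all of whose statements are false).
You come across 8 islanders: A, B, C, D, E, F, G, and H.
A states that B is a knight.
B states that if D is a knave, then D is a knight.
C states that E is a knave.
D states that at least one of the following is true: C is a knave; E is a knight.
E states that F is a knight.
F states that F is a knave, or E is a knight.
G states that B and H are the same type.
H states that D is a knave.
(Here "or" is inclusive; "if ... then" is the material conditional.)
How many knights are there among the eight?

5

The unique consistent assignment is A=knight, B=knight, C=knave, D=knight, E=knight, F=knight, G=knave, H=knave.
That has 5 knights.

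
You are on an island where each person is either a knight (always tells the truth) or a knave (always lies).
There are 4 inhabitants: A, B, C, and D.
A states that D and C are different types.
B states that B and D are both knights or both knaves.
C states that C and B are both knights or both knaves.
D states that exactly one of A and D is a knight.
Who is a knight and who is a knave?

A is a knave, B is a knight, C is a knight, and D is a knight.

Since A is a knave, "D and C are different types" needs to be False, which holds.
B is a knight, so "B and D are both knights or both knaves" must be true — and it is.
As a knight, C's statement "C and B are both knights or both knaves" should be true; it is.
D is a knight; "exactly one of A and D is a knight" is true, as required.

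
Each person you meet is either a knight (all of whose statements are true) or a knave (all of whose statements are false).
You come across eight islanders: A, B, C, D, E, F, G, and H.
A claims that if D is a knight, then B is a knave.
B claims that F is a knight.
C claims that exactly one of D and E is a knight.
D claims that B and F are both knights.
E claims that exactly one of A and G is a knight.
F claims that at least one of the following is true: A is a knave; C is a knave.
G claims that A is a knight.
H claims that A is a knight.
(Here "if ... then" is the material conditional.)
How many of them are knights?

The unique consistent assignment is A=knave, B=knight, C=knight, D=knight, E=knave, F=knight, G=knave, H=knave.
That has 4 knights.

4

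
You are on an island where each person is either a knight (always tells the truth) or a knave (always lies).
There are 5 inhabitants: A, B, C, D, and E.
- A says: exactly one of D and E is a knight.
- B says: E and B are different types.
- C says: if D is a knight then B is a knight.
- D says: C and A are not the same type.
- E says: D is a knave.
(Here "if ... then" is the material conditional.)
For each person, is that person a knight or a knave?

A is a knight, B is a knave, C is a knave, D is a knight, and E is a knave.

A is a knight, and the claim "exactly one of D and E is a knight" is indeed true.
Since B is a knave, "E and B are different types" needs to be False, which holds.
As a knave, C's statement "if D is a knight then B is a knight" should be False; it is.
D is a knight; "C and A are not the same type" is true, as required.
E is a knave, and the claim "D is a knave" is indeed False.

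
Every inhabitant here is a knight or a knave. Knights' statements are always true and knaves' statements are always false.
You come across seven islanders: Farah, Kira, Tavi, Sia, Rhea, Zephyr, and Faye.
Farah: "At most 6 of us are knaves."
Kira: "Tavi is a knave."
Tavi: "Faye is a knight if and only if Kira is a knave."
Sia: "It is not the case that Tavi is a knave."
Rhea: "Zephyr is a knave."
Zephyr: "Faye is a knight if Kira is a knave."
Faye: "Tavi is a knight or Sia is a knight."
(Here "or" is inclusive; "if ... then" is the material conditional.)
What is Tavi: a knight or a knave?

Tavi is a knight.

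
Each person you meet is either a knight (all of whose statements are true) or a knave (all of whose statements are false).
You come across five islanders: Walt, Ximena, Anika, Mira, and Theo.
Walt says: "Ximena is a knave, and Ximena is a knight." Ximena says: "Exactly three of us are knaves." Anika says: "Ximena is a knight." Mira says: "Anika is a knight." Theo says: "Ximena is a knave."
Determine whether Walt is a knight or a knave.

Walt is a knave.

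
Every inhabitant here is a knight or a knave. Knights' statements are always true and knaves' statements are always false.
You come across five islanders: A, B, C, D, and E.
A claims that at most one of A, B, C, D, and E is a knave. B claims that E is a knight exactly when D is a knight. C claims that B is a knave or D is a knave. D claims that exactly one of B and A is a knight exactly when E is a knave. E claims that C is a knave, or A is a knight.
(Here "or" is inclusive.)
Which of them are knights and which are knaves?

Knights: A, B, D, and E. Knaves: C.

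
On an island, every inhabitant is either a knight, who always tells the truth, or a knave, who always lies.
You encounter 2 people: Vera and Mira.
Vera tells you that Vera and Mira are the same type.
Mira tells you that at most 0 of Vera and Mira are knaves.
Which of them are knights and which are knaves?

Vera is a knight and Mira is a knight.

Vera is a knight; "Vera and Mira are the same type" is True, as required.
Mira (knight): "at most 0 of Vera and Mira are knaves" — True. ✓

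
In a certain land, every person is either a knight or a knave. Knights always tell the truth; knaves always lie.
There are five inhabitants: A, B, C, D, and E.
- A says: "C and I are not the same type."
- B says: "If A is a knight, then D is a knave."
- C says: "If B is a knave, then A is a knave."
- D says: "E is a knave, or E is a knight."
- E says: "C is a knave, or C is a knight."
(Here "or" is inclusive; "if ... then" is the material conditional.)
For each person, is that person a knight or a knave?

Suppose A is a knave. Then A's statement "C and I are not the same type" would have to be false. Checking the 16 ways to assign the others, none is consistent with every speaker.
(For instance, with B=knave, C=knave, D=knight, E=knight, B's claim "if A is a knight, then D is a knave" comes out true where it would need to be false.)
So A must be a knight, making "C and I are not the same type" true. Taking A=knight, B=knave, C=knave, D=knight, E=knight, each remaining statement checks out:
  B (knave): "if A is a knight, then D is a knave" — false. ✓
  C (knave): "if B is a knave, then A is a knave" — false. ✓
  D (knight): "E is a knave, or E is a knight" — true. ✓
  E (knight): "C is a knave, or C is a knight" — true. ✓
This is the unique consistent assignment.

A is a knight, B is a knave, C is a knave, D is a knight, and E is a knight.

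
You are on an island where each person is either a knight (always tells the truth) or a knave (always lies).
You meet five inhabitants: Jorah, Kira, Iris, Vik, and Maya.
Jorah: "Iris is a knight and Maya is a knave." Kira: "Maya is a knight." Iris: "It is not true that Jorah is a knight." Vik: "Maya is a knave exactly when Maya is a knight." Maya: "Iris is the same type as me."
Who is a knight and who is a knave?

Jorah is a knave, Kira is a knight, Iris is a knight, Vik is a knave, and Maya is a knight.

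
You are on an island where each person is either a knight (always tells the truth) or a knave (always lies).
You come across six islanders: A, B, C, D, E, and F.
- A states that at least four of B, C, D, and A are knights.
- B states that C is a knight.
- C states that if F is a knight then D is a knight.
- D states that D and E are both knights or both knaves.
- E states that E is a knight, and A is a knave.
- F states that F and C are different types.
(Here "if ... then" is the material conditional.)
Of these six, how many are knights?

2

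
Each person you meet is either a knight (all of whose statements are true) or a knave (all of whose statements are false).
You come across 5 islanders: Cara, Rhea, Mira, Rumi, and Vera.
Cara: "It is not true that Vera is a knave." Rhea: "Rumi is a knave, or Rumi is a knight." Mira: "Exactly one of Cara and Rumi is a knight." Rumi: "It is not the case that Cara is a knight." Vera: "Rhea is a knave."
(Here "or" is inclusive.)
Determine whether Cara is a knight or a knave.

Cara is a knave.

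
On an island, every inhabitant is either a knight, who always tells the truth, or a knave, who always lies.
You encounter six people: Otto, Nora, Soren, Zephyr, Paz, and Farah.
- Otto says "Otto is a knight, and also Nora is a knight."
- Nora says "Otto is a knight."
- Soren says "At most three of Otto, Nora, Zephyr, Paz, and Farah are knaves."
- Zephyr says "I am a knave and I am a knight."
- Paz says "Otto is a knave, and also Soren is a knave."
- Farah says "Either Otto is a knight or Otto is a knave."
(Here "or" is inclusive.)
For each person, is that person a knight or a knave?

As a knight, Otto's statement "Otto is a knight, and also Nora is a knight" should be True; it is.
As a knight, Nora's statement "Otto is a knight" should be True; it is.
Soren is a knight, so "at most three of Otto, Nora, Zephyr, Paz, and Farah are knaves" must be True — and it is.
As a knave, Zephyr's statement "I am a knave and I am a knight" should be false; it is.
As a knave, Paz's statement "Otto is a knave, and also Soren is a knave" should be false; it is.
Since Farah is a knight, "either Otto is a knight or Otto is a knave" needs to be True, which holds.

Otto is a knight, Nora is a knight, Soren is a knight, Zephyr is a knave, Paz is a knave, and Farah is a knight.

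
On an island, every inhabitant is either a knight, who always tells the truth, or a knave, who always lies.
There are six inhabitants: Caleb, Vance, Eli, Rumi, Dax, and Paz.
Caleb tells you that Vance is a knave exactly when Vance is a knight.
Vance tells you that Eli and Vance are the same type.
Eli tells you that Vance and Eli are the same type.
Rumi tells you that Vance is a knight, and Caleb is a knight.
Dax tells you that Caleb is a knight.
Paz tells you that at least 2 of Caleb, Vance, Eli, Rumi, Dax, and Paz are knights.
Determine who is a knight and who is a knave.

Caleb is a knave; "Vance is a knave exactly when Vance is a knight" is false, as required.
Since Vance is a knight, "Eli and Vance are the same type" needs to be true, which holds.
Eli (knight): "Vance and Eli are the same type" — true. ✓
Rumi is a knave, so "Vance is a knight, and Caleb is a knight" must be false — and it is.
Since Dax is a knave, "Caleb is a knight" needs to be false, which holds.
Since Paz is a knight, "at least 2 of Caleb, Vance, Eli, Rumi, Dax, and Paz are knights" needs to be true, which holds.

Caleb is a knave, Vance is a knight, Eli is a knight, Rumi is a knave, Dax is a knave, and Paz is a knight.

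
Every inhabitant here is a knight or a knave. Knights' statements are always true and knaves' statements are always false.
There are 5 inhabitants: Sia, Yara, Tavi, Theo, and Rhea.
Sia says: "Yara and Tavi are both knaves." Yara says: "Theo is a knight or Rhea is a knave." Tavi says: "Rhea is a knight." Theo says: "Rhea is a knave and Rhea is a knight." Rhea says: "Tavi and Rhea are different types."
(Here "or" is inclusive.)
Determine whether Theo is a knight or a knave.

Theo is a knave.

Consistent assignments: {Sia=knave, Yara=knight, Tavi=knave, Theo=knave, Rhea=knave}
In every consistent assignment, Theo is a knave.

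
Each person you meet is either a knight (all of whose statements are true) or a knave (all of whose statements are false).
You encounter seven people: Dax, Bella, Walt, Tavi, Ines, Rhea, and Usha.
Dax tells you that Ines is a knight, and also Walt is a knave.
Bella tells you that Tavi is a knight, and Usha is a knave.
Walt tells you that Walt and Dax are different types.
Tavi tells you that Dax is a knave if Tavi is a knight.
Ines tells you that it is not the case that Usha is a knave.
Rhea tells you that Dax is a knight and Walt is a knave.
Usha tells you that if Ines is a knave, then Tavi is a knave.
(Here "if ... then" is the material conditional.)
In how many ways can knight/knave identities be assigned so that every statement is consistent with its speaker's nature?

3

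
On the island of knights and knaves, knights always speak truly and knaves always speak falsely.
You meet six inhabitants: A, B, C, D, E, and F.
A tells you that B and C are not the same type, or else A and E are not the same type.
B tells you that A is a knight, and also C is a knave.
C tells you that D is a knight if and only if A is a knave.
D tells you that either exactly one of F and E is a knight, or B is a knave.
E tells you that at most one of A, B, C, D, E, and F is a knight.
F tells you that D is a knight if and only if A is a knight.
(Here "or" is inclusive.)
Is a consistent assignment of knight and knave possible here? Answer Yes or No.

One consistent assignment: A=knight, B=knight, C=knave, D=knight, E=knave, F=knight.

Yes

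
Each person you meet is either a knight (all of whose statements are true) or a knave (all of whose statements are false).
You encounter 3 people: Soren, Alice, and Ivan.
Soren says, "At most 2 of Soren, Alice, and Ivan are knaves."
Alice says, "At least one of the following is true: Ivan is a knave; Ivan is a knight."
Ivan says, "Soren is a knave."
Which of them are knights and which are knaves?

Soren is a knight, Alice is a knight, and Ivan is a knave.

Suppose Soren is a knave. Then Soren's statement "at most 2 of Soren, Alice, and Ivan are knaves" would have to be false. Checking the 4 ways to assign the others, none is consistent with every speaker.
(For instance, with Alice=knight, Ivan=knave, Soren's claim "at most 2 of Soren, Alice, and Ivan are knaves" comes out true where it would need to be false.)
So Soren must be a knight, making "at most 2 of Soren, Alice, and Ivan are knaves" true. Taking Soren=knight, Alice=knight, Ivan=knave, each remaining statement checks out:
  Alice (knight): "at least one of the following is true: Ivan is a knave; Ivan is a knight" — true. ✓
  Ivan (knave): "Soren is a knave" — false. ✓
This is the unique consistent assignment.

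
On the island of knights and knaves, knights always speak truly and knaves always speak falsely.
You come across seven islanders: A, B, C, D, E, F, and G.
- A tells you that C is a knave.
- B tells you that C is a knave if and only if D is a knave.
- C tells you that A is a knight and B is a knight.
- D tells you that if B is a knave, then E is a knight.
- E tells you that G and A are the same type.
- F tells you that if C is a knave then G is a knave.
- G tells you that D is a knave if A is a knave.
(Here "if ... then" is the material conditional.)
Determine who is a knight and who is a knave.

Knights: A, D, E, and G. Knaves: B, C, and F.

A is a knight; "C is a knave" is True, as required.
B is a knave, so "C is a knave if and only if D is a knave" must be false — and it is.
C (knave): "A is a knight and B is a knight" — false. ✓
D (knight): "if B is a knave, then E is a knight" — True. ✓
E is a knight, and the claim "G and A are the same type" is indeed True.
F is a knave, so "if C is a knave then G is a knave" must be false — and it is.
G (knight): "D is a knave if A is a knave" — True. ✓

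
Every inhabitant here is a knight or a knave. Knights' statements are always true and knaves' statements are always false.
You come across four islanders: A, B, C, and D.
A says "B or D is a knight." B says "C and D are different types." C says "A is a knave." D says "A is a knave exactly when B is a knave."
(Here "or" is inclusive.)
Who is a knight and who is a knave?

A is a knight, B is a knight, C is a knave, and D is a knight.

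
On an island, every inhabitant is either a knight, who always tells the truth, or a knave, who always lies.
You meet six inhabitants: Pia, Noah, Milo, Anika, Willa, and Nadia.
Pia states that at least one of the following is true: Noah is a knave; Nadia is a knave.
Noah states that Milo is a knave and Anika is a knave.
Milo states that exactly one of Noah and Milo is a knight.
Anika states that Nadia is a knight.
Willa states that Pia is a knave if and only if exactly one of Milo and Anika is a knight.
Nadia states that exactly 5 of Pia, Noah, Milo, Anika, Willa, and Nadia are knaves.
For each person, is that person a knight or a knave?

Pia is a knight, Noah is a knave, Milo is a knight, Anika is a knave, Willa is a knave, and Nadia is a knave.

Pia is a knight; "at least one of the following is true: Noah is a knave; Nadia is a knave" is true, as required.
Noah is a knave; "Milo is a knave and Anika is a knave" is false, as required.
Milo (knight): "exactly one of Noah and Milo is a knight" — true. ✓
Anika is a knave; "Nadia is a knight" is false, as required.
Willa (knave): "Pia is a knave if and only if exactly one of Milo and Anika is a knight" — false. ✓
Nadia is a knave; "exactly 5 of Pia, Noah, Milo, Anika, Willa, and Nadia are knaves" is false, as required.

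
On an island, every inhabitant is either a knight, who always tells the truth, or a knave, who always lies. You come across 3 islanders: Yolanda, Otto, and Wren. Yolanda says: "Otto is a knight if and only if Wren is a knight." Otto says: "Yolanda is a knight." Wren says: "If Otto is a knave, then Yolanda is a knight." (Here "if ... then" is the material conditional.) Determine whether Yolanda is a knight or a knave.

Yolanda is a knight.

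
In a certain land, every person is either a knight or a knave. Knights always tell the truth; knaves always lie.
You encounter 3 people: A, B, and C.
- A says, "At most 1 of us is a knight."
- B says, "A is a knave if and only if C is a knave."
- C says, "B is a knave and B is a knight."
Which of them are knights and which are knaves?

A is a knight, B is a knave, and C is a knave.

Suppose A is a knave. Then A's statement "at most 1 of us is a knight" would have to be false. Checking the 4 ways to assign the others, none is consistent with every speaker.
(For instance, with B=knave, C=knave, A's claim "at most 1 of us is a knight" comes out true where it would need to be false.)
So A must be a knight, making "at most 1 of us is a knight" true. Taking A=knight, B=knave, C=knave, each remaining statement checks out:
  B (knave): "A is a knave if and only if C is a knave" — false. ✓
  C (knave): "B is a knave and B is a knight" — false. ✓
This is the unique consistent assignment.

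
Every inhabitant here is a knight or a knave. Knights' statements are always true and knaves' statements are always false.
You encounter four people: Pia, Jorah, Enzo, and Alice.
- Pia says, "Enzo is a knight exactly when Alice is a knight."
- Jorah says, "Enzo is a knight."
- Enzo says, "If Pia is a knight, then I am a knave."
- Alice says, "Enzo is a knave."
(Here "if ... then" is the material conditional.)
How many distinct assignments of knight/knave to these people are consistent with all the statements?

Consistent assignments:
  Pia=knave, Jorah=knight, Enzo=knight, Alice=knave

1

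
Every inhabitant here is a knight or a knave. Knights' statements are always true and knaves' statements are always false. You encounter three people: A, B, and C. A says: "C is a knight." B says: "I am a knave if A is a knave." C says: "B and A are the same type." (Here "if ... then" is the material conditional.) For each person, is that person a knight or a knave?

A is a knight, B is a knight, and C is a knight.

A is a knight; "C is a knight" is true, as required.
B is a knight; "I am a knave if A is a knave" is true, as required.
As a knight, C's statement "B and A are the same type" should be true; it is.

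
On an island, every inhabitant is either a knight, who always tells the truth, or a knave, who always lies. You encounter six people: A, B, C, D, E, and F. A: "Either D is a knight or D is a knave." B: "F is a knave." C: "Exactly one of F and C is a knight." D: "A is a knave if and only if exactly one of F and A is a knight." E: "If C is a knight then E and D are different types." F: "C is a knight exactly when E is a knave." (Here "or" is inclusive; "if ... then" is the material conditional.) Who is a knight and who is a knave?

A is a knight, B is a knight, C is a knight, D is a knave, E is a knight, and F is a knave.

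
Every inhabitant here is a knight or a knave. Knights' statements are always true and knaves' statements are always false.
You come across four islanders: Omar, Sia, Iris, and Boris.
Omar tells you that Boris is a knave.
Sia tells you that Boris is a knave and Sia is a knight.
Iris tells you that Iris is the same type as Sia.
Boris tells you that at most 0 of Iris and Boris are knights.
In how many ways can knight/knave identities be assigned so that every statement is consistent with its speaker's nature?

1

Consistent assignments:
  Omar=knight, Sia=knight, Iris=knight, Boris=knave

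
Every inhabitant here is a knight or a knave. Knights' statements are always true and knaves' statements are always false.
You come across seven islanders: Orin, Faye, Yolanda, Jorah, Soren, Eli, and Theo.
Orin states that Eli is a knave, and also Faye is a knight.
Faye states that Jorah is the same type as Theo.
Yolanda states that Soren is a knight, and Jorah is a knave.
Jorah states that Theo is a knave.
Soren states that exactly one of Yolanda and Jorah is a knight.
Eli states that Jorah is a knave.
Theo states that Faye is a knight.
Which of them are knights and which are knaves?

Knights: Jorah and Soren. Knaves: Orin, Faye, Yolanda, Eli, and Theo.

Orin is a knave, so "Eli is a knave, and also Faye is a knight" must be False — and it is.
As a knave, Faye's statement "Jorah is the same type as Theo" should be False; it is.
Yolanda is a knave; "Soren is a knight, and Jorah is a knave" is False, as required.
Jorah is a knight, so "Theo is a knave" must be true — and it is.
Since Soren is a knight, "exactly one of Yolanda and Jorah is a knight" needs to be true, which holds.
As a knave, Eli's statement "Jorah is a knave" should be False; it is.
Since Theo is a knave, "Faye is a knight" needs to be False, which holds.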